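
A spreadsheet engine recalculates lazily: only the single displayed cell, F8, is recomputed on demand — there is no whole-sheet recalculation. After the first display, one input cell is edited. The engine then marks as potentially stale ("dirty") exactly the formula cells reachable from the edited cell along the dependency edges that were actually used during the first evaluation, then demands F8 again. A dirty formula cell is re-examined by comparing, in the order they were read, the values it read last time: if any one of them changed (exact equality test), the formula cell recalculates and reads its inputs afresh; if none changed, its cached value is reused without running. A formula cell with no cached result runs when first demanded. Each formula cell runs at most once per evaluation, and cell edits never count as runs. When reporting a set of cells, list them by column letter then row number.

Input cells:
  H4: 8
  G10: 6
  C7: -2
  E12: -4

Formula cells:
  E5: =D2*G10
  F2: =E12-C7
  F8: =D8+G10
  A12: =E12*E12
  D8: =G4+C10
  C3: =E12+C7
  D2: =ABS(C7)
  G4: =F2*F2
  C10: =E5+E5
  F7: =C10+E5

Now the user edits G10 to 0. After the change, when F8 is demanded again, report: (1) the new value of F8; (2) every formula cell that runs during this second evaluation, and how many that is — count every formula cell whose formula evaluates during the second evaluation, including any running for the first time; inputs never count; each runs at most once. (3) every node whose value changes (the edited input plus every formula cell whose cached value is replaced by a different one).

First evaluation (everything demanded from the output):
  D2 = ABS(-2) = 2
  E5 = 2 * 6 = 12
  C10 = 12 + 12 = 24
  F2 = -4 - -2 = -2
  G4 = -2 * -2 = 4
  D8 = 4 + 24 = 28
  F8 = 28 + 6 = 34

Propagation after the edit:
  E5: runs — G10 6->0; result 0.
  C10: runs — E5 12->0; E5 12->0; result 0.
  D8: runs — C10 24->0; result 4.
  F8: runs — D8 28->4; G10 6->0; result 4.

New value of F8: 4.
Formula cells that run: C10, D8, E5, F8 — 4 in total.
Values that change: C10, D8, E5, F8, G10.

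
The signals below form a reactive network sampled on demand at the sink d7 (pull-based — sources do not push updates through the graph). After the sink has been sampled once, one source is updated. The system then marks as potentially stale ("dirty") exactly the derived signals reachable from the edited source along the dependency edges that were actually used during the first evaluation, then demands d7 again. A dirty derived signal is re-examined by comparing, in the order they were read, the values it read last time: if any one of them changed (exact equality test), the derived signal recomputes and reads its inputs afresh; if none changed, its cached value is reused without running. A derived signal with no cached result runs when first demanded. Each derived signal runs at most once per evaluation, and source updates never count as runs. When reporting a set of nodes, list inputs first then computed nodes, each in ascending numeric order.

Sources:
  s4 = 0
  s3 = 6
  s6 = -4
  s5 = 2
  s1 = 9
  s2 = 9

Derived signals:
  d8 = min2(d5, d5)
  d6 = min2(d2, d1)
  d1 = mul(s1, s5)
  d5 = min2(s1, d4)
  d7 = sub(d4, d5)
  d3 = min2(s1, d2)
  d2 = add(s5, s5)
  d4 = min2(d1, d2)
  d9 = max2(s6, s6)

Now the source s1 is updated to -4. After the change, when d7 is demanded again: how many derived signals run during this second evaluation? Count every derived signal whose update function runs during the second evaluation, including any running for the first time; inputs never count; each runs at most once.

Run set: d1, d4, d5, d7 (4 run).

Initial pass — values computed on the first demand:
  d1 = mul(9, 2) = 18
  d2 = add(2, 2) = 4
  d4 = min2(18, 4) = 4
  d5 = min2(9, 4) = 4
  d7 = sub(4, 4) = 0

Second demand — change propagation:
  d1: re-runs because s1 9->-4; new result -8.
  d4: re-runs because d1 18->-8; new result -8.
  d5: re-runs because s1 9->-4; d4 4->-8; new result -8.
  d7: re-runs because d4 4->-8; d5 4->-8; new result 0 (unchanged).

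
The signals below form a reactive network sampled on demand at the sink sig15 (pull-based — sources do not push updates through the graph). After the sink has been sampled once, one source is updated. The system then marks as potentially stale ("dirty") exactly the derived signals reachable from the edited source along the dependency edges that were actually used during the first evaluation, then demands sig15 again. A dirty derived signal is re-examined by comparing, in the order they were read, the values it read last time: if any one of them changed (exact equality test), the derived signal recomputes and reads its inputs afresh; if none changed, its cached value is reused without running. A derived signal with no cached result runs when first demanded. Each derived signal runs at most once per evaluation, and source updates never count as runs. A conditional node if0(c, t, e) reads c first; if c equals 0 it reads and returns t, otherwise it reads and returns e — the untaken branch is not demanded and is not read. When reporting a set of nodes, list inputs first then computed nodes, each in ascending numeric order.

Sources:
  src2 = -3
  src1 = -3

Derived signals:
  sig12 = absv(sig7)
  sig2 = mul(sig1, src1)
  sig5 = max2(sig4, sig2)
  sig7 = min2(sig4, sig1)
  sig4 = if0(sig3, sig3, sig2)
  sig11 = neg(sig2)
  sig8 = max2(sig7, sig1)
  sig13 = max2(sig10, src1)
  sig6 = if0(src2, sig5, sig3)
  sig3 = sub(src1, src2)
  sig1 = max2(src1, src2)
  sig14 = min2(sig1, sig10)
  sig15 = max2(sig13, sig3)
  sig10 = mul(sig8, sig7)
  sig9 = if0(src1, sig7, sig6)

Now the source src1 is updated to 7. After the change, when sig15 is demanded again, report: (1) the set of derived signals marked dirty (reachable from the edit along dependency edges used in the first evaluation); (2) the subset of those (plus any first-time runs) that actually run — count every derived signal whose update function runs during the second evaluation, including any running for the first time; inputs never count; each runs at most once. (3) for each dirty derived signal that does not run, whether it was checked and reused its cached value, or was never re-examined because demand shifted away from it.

Initial pass — values computed on the first demand:
  sig1 = max2(-3, -3) = -3
  sig3 = sub(-3, -3) = 0
  sig4 = if0(sig3=0 -> then branch sig3) = 0
  sig7 = min2(0, -3) = -3
  sig8 = max2(-3, -3) = -3
  sig10 = mul(-3, -3) = 9
  sig13 = max2(9, -3) = 9
  sig15 = max2(9, 0) = 9

Second demand — change propagation:
  sig1: re-runs because src1 -3->7; new result 7.
  sig2: newly demanded (no cache) — executes and yields 49.
  sig3: re-runs because src1 -3->7; new result 10.
  sig4: re-runs because sig3 0->10; sig3 0->10; new result 49.
  sig7: re-runs because sig4 0->49; sig1 -3->7; new result 7.
  sig8: re-runs because sig7 -3->7; sig1 -3->7; new result 7.
  sig10: re-runs because sig8 -3->7; sig7 -3->7; new result 49.
  sig13: re-runs because sig10 9->49; src1 -3->7; new result 49.
  sig15: re-runs because sig13 9->49; sig3 0->10; new result 49.

The important point: the flipped condition pulls in fresh nodes; sig2 runs for the first time.

Dirty set: sig1, sig3, sig4, sig7, sig8, sig10, sig13, sig15.
Run set: sig1, sig2, sig3, sig4, sig7, sig8, sig10, sig13, sig15 (9 run).
All dirty derived signals ended up running.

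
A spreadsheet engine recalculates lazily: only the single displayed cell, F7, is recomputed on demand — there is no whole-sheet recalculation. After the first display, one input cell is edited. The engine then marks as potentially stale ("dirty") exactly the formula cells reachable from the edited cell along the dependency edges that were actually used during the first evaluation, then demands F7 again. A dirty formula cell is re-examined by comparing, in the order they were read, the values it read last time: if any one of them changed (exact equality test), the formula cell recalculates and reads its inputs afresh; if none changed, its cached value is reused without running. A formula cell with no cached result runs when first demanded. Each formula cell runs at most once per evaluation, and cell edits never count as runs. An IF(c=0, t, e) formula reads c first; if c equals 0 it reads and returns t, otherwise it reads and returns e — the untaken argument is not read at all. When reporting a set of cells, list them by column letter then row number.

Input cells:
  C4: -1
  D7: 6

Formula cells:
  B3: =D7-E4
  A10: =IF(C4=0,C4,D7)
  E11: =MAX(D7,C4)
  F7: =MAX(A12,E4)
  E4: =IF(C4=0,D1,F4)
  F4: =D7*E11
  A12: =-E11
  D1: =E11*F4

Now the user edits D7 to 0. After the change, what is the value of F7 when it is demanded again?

New value of F7: 0.

First evaluation (everything demanded from the output):
  E11 = MAX(6, -1) = 6
  A12 = -(6) = -6
  F4 = 6 * 6 = 36
  E4 = IF(C4=0: C4=-1 -> else branch F4) = 36
  F7 = MAX(-6, 36) = 36

Propagation after the edit:
  E11: runs — D7 6->0; result 0.
  A12: runs — E11 6->0; result 0.
  F4: runs — D7 6->0; E11 6->0; result 0.
  E4: runs — F4 36->0; result 0.
  F7: runs — A12 -6->0; E4 36->0; result 0.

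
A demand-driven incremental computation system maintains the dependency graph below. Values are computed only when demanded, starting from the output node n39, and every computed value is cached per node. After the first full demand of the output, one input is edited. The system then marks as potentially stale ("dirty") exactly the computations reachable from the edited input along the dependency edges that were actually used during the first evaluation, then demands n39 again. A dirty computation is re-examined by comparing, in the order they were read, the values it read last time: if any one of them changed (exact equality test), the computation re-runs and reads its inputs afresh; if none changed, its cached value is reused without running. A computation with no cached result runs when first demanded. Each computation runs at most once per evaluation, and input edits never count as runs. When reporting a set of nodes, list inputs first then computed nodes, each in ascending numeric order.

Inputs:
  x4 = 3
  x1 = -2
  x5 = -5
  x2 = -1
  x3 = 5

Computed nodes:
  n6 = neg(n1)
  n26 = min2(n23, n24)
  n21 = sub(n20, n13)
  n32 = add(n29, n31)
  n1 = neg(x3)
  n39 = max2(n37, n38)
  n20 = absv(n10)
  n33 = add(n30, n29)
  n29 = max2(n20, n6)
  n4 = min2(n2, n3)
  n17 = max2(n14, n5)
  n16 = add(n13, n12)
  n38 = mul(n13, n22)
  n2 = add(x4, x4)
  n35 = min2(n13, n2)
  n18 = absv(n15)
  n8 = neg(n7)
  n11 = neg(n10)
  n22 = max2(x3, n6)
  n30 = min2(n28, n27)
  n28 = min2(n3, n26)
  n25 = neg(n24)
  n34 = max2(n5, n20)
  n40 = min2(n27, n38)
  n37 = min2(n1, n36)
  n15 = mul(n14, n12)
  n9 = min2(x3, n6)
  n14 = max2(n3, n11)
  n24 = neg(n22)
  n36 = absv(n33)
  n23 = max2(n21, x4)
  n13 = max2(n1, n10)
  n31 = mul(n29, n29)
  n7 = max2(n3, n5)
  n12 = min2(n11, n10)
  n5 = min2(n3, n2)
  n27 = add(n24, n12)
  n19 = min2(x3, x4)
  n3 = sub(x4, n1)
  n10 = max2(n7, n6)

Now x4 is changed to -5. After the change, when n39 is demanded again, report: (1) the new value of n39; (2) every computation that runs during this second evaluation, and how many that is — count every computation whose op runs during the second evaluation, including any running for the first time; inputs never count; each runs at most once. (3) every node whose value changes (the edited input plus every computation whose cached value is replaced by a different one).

New value of n39: 25.
Computations that run: n2, n3, n5, n7, n10, n11, n12, n13, n20, n21, n23, n26, n27, n28, n29, n30, n33, n38, n39 — 19 in total.
Values that change: x4, n2, n3, n5, n7, n10, n11, n12, n13, n20, n23, n27, n29, n30, n38, n39.
Key observation: the cutoff stops propagation at n36 — its inputs' values are unchanged, so it reuses its cache.

First evaluation (everything demanded from the output):
  n1 = neg(5) = -5
  n2 = add(3, 3) = 6
  n3 = sub(3, -5) = 8
  n5 = min2(8, 6) = 6
  n6 = neg(-5) = 5
  n7 = max2(8, 6) = 8
  n10 = max2(8, 5) = 8
  n11 = neg(8) = -8
  n12 = min2(-8, 8) = -8
  n13 = max2(-5, 8) = 8
  n20 = absv(8) = 8
  n21 = sub(8, 8) = 0
  n22 = max2(5, 5) = 5
  n23 = max2(0, 3) = 3
  n24 = neg(5) = -5
  n26 = min2(3, -5) = -5
  n27 = add(-5, -8) = -13
  n28 = min2(8, -5) = -5
  n29 = max2(8, 5) = 8
  n30 = min2(-5, -13) = -13
  n33 = add(-13, 8) = -5
  n36 = absv(-5) = 5
  n37 = min2(-5, 5) = -5
  n38 = mul(8, 5) = 40
  n39 = max2(-5, 40) = 40

Propagation after the edit:
  n2: runs — x4 3->-5; x4 3->-5; result -10.
  n3: runs — x4 3->-5; result 0.
  n5: runs — n3 8->0; n2 6->-10; result -10.
  n7: runs — n3 8->0; n5 6->-10; result 0.
  n10: runs — n7 8->0; result 5.
  n11: runs — n10 8->5; result -5.
  n12: runs — n11 -8->-5; n10 8->5; result -5.
  n13: runs — n10 8->5; result 5.
  n20: runs — n10 8->5; result 5.
  n21: runs — n20 8->5; n13 8->5; result 0 (same value as before).
  n23: runs — x4 3->-5; result 0.
  n26: runs — n23 3->0; result -5 (same value as before).
  n27: runs — n12 -8->-5; result -10.
  n28: runs — n3 8->0; result -5 (same value as before).
  n29: runs — n20 8->5; result 5.
  n30: runs — n27 -13->-10; result -10.
  n33: runs — n30 -13->-10; n29 8->5; result -5 (same value as before).
  n36: checked — values it read are unchanged (n33 unchanged); reused cached 5 without running.
  n37: checked — values it read are unchanged (n1 unchanged, n36 unchanged); reused cached -5 without running.
  n38: runs — n13 8->5; result 25.
  n39: runs — n38 40->25; result 25.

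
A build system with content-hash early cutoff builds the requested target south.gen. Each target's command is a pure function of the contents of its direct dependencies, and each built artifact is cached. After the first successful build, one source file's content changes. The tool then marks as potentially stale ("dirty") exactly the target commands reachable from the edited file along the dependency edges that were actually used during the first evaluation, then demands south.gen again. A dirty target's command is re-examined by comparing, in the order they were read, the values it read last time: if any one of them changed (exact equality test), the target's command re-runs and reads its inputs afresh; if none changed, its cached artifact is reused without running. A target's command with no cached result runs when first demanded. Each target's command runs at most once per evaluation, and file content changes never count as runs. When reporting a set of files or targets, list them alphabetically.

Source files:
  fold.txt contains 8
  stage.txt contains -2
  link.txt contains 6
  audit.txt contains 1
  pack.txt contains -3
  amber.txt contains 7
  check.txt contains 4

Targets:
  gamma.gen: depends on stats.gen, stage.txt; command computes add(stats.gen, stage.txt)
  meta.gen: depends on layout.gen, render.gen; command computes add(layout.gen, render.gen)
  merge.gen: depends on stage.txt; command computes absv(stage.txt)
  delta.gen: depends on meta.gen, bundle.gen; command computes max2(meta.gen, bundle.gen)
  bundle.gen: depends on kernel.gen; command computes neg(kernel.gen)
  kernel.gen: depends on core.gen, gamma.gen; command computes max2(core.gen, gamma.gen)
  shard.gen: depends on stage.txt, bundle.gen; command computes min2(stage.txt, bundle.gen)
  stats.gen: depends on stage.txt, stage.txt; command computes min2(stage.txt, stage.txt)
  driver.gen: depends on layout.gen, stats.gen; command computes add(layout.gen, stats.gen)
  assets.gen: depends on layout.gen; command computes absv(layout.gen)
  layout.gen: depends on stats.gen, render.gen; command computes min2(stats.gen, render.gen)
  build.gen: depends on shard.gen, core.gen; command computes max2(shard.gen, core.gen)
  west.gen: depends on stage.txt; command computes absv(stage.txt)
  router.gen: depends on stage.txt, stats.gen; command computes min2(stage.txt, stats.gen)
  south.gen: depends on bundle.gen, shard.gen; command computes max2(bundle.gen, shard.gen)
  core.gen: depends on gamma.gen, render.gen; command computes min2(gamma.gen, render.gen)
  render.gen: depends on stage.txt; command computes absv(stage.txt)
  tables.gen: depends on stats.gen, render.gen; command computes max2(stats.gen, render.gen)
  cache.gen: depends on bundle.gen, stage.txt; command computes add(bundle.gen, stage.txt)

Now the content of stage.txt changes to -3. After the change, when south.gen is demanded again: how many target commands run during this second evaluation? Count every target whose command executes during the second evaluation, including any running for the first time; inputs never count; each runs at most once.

Target commands that run: bundle.gen, core.gen, gamma.gen, kernel.gen, render.gen, shard.gen, south.gen, stats.gen — 8 in total.

First evaluation (everything demanded from the output):
  render.gen = absv(-2) = 2
  stats.gen = min2(-2, -2) = -2
  gamma.gen = add(-2, -2) = -4
  core.gen = min2(-4, 2) = -4
  kernel.gen = max2(-4, -4) = -4
  bundle.gen = neg(-4) = 4
  shard.gen = min2(-2, 4) = -2
  south.gen = max2(4, -2) = 4

Propagation after the edit:
  render.gen: runs — stage.txt -2->-3; result 3.
  stats.gen: runs — stage.txt -2->-3; stage.txt -2->-3; result -3.
  gamma.gen: runs — stats.gen -2->-3; stage.txt -2->-3; result -6.
  core.gen: runs — gamma.gen -4->-6; render.gen 2->3; result -6.
  kernel.gen: runs — core.gen -4->-6; gamma.gen -4->-6; result -6.
  bundle.gen: runs — kernel.gen -4->-6; result 6.
  shard.gen: runs — stage.txt -2->-3; bundle.gen 4->6; result -3.
  south.gen: runs — bundle.gen 4->6; shard.gen -2->-3; result 6.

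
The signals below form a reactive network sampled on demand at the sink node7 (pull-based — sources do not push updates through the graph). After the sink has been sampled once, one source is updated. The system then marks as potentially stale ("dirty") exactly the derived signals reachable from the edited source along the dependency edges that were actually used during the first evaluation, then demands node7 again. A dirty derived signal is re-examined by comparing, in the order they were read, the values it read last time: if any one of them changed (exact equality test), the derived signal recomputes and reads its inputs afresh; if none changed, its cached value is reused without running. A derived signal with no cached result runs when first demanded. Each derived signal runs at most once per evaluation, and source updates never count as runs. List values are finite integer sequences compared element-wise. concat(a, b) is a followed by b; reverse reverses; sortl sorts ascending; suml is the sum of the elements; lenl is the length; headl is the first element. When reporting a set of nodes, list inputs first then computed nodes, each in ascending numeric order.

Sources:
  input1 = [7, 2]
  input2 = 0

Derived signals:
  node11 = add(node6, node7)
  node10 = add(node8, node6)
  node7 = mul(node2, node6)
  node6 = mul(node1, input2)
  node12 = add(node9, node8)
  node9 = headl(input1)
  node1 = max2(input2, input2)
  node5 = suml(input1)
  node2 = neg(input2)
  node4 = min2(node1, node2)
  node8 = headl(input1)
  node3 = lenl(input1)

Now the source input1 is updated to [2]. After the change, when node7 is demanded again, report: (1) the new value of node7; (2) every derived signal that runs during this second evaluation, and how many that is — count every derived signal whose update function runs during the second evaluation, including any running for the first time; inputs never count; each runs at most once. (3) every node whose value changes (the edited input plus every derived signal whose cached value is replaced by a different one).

node7 now evaluates to 0.
Run set: none (0 run).
Changed values: input1.
The important point: nothing the output needs ever reads input1, so the edit is invisible to it.

Initial pass — values computed on the first demand:
  node1 = max2(0, 0) = 0
  node2 = neg(0) = 0
  node6 = mul(0, 0) = 0
  node7 = mul(0, 0) = 0

Second demand — change propagation:
  no demanded computation ever read input1, so the edit dirties nothing and nothing runs.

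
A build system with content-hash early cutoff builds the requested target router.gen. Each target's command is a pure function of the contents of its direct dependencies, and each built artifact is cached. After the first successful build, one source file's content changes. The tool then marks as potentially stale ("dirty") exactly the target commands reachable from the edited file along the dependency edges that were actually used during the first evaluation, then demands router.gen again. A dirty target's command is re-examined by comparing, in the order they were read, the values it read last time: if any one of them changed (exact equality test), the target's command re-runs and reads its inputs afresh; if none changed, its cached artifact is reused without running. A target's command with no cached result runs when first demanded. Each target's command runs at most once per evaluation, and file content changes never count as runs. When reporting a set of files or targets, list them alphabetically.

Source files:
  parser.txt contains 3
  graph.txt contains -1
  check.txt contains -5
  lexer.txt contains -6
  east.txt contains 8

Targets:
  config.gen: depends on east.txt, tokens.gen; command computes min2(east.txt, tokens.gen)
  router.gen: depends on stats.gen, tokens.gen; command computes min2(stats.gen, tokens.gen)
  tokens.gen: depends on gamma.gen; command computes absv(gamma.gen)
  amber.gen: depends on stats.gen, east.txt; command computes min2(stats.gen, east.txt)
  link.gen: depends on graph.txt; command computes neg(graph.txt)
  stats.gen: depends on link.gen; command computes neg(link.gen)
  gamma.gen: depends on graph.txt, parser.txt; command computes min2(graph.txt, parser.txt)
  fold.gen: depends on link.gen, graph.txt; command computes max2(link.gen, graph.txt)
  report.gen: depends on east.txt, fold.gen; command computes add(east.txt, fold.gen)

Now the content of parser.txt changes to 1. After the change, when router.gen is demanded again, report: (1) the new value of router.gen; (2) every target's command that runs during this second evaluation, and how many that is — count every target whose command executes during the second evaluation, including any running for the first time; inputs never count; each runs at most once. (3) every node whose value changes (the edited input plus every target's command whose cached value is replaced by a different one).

New value of router.gen: -1.
Target commands that run: gamma.gen — 1 in total.
Values that change: parser.txt.
Key observation: the change is absorbed at gamma.gen — it re-runs but produces the same value, and the output's value is unchanged.

First evaluation (everything demanded from the output):
  gamma.gen = min2(-1, 3) = -1
  link.gen = neg(-1) = 1
  stats.gen = neg(1) = -1
  tokens.gen = absv(-1) = 1
  router.gen = min2(-1, 1) = -1

Propagation after the edit:
  gamma.gen: runs — parser.txt 3->1; result -1 (same value as before).
  tokens.gen: checked — values it read are unchanged (gamma.gen unchanged); reused cached 1 without running.
  router.gen: checked — values it read are unchanged (stats.gen unchanged, tokens.gen unchanged); reused cached -1 without running.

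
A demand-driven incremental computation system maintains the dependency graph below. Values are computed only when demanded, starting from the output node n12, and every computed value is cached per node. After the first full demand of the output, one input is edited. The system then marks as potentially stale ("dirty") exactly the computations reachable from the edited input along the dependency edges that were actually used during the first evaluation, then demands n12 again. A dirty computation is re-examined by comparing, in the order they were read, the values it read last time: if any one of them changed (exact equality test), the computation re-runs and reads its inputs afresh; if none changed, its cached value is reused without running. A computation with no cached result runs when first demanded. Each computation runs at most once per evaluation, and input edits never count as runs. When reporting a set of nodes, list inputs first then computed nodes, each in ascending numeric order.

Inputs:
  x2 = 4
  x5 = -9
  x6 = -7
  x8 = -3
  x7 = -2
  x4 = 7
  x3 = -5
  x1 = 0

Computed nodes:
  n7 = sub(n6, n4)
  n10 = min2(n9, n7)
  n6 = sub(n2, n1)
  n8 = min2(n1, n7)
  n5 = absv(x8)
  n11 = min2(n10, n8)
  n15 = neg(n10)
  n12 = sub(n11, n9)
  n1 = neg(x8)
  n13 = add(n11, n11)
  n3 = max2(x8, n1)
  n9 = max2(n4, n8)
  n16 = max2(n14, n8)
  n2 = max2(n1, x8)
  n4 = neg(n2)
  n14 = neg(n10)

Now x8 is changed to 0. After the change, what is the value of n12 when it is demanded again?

New value of n12: 0.

First evaluation (everything demanded from the output):
  n1 = neg(-3) = 3
  n2 = max2(3, -3) = 3
  n4 = neg(3) = -3
  n6 = sub(3, 3) = 0
  n7 = sub(0, -3) = 3
  n8 = min2(3, 3) = 3
  n9 = max2(-3, 3) = 3
  n10 = min2(3, 3) = 3
  n11 = min2(3, 3) = 3
  n12 = sub(3, 3) = 0

Propagation after the edit:
  n1: runs — x8 -3->0; result 0.
  n2: runs — n1 3->0; x8 -3->0; result 0.
  n4: runs — n2 3->0; result 0.
  n6: runs — n2 3->0; n1 3->0; result 0 (same value as before).
  n7: runs — n4 -3->0; result 0.
  n8: runs — n1 3->0; n7 3->0; result 0.
  n9: runs — n4 -3->0; n8 3->0; result 0.
  n10: runs — n9 3->0; n7 3->0; result 0.
  n11: runs — n10 3->0; n8 3->0; result 0.
  n12: runs — n11 3->0; n9 3->0; result 0 (same value as before).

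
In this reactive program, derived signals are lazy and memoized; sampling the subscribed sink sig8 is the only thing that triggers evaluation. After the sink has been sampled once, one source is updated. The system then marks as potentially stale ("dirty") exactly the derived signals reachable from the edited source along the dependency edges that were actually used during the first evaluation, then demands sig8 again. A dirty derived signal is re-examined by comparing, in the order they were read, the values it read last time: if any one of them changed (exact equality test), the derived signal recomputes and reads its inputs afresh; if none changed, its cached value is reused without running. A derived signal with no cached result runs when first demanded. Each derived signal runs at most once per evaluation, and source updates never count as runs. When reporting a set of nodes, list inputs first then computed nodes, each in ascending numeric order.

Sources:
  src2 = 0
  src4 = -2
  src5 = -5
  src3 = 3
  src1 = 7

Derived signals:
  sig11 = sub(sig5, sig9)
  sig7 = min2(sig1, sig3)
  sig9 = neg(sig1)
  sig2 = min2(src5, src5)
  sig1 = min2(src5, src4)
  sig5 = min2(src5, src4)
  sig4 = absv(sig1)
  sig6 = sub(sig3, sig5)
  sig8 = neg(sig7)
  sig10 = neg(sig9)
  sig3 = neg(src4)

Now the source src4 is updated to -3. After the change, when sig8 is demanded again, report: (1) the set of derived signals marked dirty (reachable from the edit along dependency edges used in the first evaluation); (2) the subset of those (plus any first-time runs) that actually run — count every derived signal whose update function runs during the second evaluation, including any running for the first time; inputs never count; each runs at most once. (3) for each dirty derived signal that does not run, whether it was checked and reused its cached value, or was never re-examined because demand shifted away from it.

The edit dirties: sig1, sig3, sig7, sig8.
3 derived signals run: sig1, sig3, sig7.
Cache hits after checking: sig8.
Note where the cutoff bites: sig8 is checked, finds nothing changed, and keeps its cache.

First demand of the output computes:
  sig1 = min2(-5, -2) = -5
  sig3 = neg(-2) = 2
  sig7 = min2(-5, 2) = -5
  sig8 = neg(-5) = 5

After the edit, cleaning proceeds:
  sig1: a read changed (src4 -2->-3) — executes, giving -5 — identical to its old value.
  sig3: a read changed (src4 -2->-3) — executes, giving 3.
  sig7: a read changed (sig3 2->3) — executes, giving -5 — identical to its old value.
  sig8: dirty, but its reads are unchanged (sig7 unchanged); cached 5 stands.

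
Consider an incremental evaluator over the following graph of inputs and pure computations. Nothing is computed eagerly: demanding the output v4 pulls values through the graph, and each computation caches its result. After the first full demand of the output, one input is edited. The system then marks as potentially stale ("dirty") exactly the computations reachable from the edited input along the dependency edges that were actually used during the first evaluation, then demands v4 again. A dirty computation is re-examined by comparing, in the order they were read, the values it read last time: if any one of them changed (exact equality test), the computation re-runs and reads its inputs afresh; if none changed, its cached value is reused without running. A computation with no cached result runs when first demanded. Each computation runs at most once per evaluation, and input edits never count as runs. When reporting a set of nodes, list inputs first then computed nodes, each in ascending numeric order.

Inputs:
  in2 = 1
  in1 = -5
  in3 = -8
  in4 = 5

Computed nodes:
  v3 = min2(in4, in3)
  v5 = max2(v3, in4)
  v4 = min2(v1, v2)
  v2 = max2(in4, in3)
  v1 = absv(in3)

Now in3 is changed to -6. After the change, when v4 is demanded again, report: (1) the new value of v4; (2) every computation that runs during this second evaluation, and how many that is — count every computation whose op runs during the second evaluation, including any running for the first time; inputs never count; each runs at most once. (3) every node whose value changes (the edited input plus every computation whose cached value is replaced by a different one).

v4 now evaluates to 5.
Run set: v1, v2, v4 (3 run).
Changed values: in3, v1.

Initial pass — values computed on the first demand:
  v1 = absv(-8) = 8
  v2 = max2(5, -8) = 5
  v4 = min2(8, 5) = 5

Second demand — change propagation:
  v1: re-runs because in3 -8->-6; new result 6.
  v2: re-runs because in3 -8->-6; new result 5 (unchanged).
  v4: re-runs because v1 8->6; new result 5 (unchanged).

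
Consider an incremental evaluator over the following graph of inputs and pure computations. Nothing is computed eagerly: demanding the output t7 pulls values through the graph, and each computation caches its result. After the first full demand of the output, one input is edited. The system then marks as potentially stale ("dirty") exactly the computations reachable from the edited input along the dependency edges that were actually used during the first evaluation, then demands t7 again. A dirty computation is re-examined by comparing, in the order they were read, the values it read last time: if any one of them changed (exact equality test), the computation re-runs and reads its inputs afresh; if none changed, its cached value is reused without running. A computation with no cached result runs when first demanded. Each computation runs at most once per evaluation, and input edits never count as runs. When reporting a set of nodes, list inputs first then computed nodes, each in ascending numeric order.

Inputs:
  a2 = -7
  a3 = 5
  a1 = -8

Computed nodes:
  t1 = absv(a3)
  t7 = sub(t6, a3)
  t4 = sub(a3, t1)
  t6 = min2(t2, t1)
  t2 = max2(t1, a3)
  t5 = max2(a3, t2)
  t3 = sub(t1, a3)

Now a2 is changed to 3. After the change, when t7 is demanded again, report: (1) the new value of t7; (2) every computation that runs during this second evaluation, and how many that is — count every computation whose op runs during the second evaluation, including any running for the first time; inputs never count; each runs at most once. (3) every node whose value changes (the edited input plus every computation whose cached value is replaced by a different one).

Initial pass — values computed on the first demand:
  t1 = absv(5) = 5
  t2 = max2(5, 5) = 5
  t6 = min2(5, 5) = 5
  t7 = sub(5, 5) = 0

Second demand — change propagation:
  no demanded computation ever read a2, so the edit dirties nothing and nothing runs.

The important point: nothing the output needs ever reads a2, so the edit is invisible to it.

t7 now evaluates to 0.
Run set: none (0 run).
Changed values: a2.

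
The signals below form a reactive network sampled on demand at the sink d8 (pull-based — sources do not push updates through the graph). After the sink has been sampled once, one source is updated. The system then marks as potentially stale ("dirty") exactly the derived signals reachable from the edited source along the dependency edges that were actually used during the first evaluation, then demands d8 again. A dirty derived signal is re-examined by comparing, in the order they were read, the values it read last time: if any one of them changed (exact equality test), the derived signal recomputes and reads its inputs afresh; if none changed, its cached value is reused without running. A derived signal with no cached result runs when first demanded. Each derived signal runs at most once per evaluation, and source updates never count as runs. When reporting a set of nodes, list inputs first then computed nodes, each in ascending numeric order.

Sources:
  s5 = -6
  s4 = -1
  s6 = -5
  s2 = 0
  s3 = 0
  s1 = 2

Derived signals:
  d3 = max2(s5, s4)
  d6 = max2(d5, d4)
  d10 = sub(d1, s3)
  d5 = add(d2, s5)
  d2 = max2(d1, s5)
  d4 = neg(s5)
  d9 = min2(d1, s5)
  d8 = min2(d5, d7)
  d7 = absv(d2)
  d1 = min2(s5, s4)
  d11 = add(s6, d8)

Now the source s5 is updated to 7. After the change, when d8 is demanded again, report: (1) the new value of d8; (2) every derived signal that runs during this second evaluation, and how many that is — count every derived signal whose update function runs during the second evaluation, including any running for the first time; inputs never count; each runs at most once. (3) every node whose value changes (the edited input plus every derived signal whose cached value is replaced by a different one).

d8 now evaluates to 7.
Run set: d1, d2, d5, d7, d8 (5 run).
Changed values: s5, d1, d2, d5, d7, d8.

Initial pass — values computed on the first demand:
  d1 = min2(-6, -1) = -6
  d2 = max2(-6, -6) = -6
  d5 = add(-6, -6) = -12
  d7 = absv(-6) = 6
  d8 = min2(-12, 6) = -12

Second demand — change propagation:
  d1: re-runs because s5 -6->7; new result -1.
  d2: re-runs because d1 -6->-1; s5 -6->7; new result 7.
  d5: re-runs because d2 -6->7; s5 -6->7; new result 14.
  d7: re-runs because d2 -6->7; new result 7.
  d8: re-runs because d5 -12->14; d7 6->7; new result 7.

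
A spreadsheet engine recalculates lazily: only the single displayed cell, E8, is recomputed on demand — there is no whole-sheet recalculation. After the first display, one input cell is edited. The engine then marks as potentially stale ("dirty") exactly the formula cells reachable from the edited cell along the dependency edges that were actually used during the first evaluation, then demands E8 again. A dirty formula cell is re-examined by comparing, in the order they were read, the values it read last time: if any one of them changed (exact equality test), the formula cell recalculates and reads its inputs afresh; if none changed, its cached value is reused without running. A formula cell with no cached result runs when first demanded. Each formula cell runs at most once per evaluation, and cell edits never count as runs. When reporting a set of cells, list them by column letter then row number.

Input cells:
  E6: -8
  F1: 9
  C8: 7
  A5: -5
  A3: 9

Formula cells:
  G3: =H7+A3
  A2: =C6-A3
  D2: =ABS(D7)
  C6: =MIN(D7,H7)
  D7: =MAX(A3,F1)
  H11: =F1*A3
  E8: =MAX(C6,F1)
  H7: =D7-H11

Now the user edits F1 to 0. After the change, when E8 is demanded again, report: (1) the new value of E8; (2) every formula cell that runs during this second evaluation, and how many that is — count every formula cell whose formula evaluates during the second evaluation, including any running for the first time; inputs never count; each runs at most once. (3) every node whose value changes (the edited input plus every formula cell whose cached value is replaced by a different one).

New value of E8: 9.
Formula cells that run: C6, D7, E8, H7, H11 — 5 in total.
Values that change: C6, F1, H7, H11.

First evaluation (everything demanded from the output):
  D7 = MAX(9, 9) = 9
  H11 = 9 * 9 = 81
  H7 = 9 - 81 = -72
  C6 = MIN(9, -72) = -72
  E8 = MAX(-72, 9) = 9

Propagation after the edit:
  D7: runs — F1 9->0; result 9 (same value as before).
  H11: runs — F1 9->0; result 0.
  H7: runs — H11 81->0; result 9.
  C6: runs — H7 -72->9; result 9.
  E8: runs — C6 -72->9; F1 9->0; result 9 (same value as before).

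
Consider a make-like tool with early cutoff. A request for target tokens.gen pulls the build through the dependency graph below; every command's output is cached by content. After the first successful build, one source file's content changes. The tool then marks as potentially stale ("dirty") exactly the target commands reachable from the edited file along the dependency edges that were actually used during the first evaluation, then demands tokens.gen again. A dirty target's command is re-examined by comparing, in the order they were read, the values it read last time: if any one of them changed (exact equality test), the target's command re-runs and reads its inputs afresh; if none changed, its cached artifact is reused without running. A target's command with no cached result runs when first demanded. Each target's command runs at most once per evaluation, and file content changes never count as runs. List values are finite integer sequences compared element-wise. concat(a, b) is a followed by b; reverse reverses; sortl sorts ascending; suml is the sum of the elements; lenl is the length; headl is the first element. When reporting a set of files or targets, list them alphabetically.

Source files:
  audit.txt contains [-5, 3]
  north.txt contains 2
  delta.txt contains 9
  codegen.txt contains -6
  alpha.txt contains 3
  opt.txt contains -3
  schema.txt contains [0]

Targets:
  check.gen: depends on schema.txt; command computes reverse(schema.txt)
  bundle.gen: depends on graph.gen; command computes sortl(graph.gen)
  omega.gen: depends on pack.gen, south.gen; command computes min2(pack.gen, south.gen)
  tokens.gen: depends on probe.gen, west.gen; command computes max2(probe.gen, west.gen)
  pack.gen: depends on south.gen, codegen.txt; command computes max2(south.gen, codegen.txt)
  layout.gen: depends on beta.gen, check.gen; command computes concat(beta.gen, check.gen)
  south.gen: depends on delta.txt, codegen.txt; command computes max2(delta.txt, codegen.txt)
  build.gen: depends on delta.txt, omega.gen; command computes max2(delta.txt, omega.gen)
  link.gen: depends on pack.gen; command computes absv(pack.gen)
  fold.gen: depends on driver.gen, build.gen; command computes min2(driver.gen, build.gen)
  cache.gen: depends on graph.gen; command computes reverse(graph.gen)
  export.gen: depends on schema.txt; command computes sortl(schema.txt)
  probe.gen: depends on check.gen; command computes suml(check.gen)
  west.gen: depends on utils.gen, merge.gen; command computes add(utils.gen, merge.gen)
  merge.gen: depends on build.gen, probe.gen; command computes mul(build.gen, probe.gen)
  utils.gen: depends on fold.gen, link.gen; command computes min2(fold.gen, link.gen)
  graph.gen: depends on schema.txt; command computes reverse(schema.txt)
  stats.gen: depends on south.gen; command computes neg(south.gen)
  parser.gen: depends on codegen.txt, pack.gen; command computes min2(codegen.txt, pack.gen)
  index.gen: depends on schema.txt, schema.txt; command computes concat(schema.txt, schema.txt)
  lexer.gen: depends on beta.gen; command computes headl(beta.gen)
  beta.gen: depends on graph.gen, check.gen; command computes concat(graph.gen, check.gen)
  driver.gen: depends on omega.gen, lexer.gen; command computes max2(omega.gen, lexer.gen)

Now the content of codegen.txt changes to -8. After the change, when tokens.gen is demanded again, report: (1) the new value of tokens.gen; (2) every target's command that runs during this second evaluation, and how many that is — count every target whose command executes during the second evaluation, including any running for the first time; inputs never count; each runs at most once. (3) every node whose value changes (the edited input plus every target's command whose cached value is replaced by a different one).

Demanding tokens.gen again yields 9.
2 target commands run: pack.gen, south.gen.
The nodes whose values change: codegen.txt.
Note where the cutoff bites: omega.gen is checked, finds nothing changed, and keeps its cache.

First demand of the output computes:
  check.gen = reverse([0]) = [0]
  graph.gen = reverse([0]) = [0]
  beta.gen = concat([0], [0]) = [0, 0]
  lexer.gen = headl([0, 0]) = 0
  probe.gen = suml([0]) = 0
  south.gen = max2(9, -6) = 9
  pack.gen = max2(9, -6) = 9
  link.gen = absv(9) = 9
  omega.gen = min2(9, 9) = 9
  build.gen = max2(9, 9) = 9
  driver.gen = max2(9, 0) = 9
  fold.gen = min2(9, 9) = 9
  merge.gen = mul(9, 0) = 0
  utils.gen = min2(9, 9) = 9
  west.gen = add(9, 0) = 9
  tokens.gen = max2(0, 9) = 9

After the edit, cleaning proceeds:
  south.gen: a read changed (codegen.txt -6->-8) — executes, giving 9 — identical to its old value.
  pack.gen: a read changed (codegen.txt -6->-8) — executes, giving 9 — identical to its old value.
  link.gen: dirty, but its reads are unchanged (pack.gen unchanged); cached 9 stands.
  omega.gen: dirty, but its reads are unchanged (pack.gen unchanged, south.gen unchanged); cached 9 stands.
  build.gen: dirty, but its reads are unchanged (delta.txt unchanged, omega.gen unchanged); cached 9 stands.
  driver.gen: dirty, but its reads are unchanged (omega.gen unchanged, lexer.gen unchanged); cached 9 stands.
  fold.gen: dirty, but its reads are unchanged (driver.gen unchanged, build.gen unchanged); cached 9 stands.
  merge.gen: dirty, but its reads are unchanged (build.gen unchanged, probe.gen unchanged); cached 0 stands.
  utils.gen: dirty, but its reads are unchanged (fold.gen unchanged, link.gen unchanged); cached 9 stands.
  west.gen: dirty, but its reads are unchanged (utils.gen unchanged, merge.gen unchanged); cached 9 stands.
  tokens.gen: dirty, but its reads are unchanged (probe.gen unchanged, west.gen unchanged); cached 9 stands.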